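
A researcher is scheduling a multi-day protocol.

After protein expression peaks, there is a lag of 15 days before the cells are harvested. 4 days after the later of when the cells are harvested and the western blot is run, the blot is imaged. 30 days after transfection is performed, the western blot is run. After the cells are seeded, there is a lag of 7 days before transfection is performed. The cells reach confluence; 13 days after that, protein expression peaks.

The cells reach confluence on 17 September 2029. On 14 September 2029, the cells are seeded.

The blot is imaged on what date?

The cells reach confluence: Sep 17, 2029.
Protein expression peaks: Sep 17, 2029 + 13 days = Sep 30, 2029.
The cells are harvested: Sep 30, 2029 + 15 days = Oct 15, 2029.
The cells are seeded: Sep 14, 2029.
Transfection is performed: Sep 14, 2029 + 7 days = Sep 21, 2029.
The western blot is run: Sep 21, 2029 + 30 days = Oct 21, 2029.
Both prerequisites met — the cells are harvested (Oct 15, 2029), the western blot is run (Oct 21, 2029); the later is Oct 21, 2029.
The blot is imaged: Oct 21, 2029 + 4 days = Oct 25, 2029.

25 October 2029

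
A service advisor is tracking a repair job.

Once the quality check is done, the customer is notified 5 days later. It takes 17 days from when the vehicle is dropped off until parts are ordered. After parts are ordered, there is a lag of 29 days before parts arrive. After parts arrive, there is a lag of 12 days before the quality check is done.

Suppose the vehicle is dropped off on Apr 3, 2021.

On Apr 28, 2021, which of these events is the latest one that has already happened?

Parts are ordered

The vehicle is dropped off: Apr 3, 2021.
Parts are ordered: Apr 3, 2021 + 17 days = Apr 20, 2021.
Parts arrive: Apr 20, 2021 + 29 days = May 19, 2021.
The quality check is done: May 19, 2021 + 12 days = May 31, 2021.
The customer is notified: May 31, 2021 + 5 days = Jun 5, 2021.
Apr 28, 2021 falls between when parts are ordered (Apr 20, 2021) and when parts arrive (May 19, 2021).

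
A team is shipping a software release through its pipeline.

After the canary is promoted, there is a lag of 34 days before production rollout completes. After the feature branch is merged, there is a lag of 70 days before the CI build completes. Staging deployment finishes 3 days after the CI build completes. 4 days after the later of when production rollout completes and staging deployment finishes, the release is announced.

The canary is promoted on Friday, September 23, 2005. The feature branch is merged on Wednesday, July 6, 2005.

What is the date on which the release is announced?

The canary is promoted: Sep 23, 2005.
Production rollout completes: Sep 23, 2005 + 34 days = Oct 27, 2005.
The feature branch is merged: Jul 6, 2005.
The CI build completes: Jul 6, 2005 + 70 days = Sep 14, 2005.
Staging deployment finishes: Sep 14, 2005 + 3 days = Sep 17, 2005.
Both prerequisites met — production rollout completes (Oct 27, 2005), staging deployment finishes (Sep 17, 2005); the later is Oct 27, 2005.
The release is announced: Oct 27, 2005 + 4 days = Oct 31, 2005.

Monday, October 31, 2005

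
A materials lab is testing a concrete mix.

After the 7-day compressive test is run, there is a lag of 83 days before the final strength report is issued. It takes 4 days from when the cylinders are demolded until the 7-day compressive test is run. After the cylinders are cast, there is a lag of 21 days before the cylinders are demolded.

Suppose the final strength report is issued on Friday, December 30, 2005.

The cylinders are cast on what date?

The final strength report is issued: Dec 30, 2005.
The 7-day compressive test is run: Dec 30, 2005 − 83 days = Oct 8, 2005.
The cylinders are demolded: Oct 8, 2005 − 4 days = Oct 4, 2005.
The cylinders are cast: Oct 4, 2005 − 21 days = Sep 13, 2005.

Tuesday, September 13, 2005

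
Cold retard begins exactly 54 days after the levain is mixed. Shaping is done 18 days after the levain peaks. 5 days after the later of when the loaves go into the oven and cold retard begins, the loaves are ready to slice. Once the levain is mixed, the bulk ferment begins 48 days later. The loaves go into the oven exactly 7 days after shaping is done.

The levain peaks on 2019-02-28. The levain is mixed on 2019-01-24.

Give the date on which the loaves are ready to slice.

The levain peaks: Feb 28, 2019.
Shaping is done: Feb 28, 2019 + 18 days = Mar 18, 2019.
The loaves go into the oven: Mar 18, 2019 + 7 days = Mar 25, 2019.
The levain is mixed: Jan 24, 2019.
Cold retard begins: Jan 24, 2019 + 54 days = Mar 19, 2019.
Both prerequisites met — the loaves go into the oven (Mar 25, 2019), cold retard begins (Mar 19, 2019); the later is Mar 25, 2019.
The loaves are ready to slice: Mar 25, 2019 + 5 days = Mar 30, 2019.

2019-03-30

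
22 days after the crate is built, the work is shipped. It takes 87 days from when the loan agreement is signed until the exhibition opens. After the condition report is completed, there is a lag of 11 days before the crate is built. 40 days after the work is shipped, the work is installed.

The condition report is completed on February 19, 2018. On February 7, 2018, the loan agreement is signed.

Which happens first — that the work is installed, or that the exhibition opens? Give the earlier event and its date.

The condition report is completed: Feb 19, 2018.
The crate is built: Feb 19, 2018 + 11 days = Mar 2, 2018.
The work is shipped: Mar 2, 2018 + 22 days = Mar 24, 2018.
The work is installed: Mar 24, 2018 + 40 days = May 3, 2018.
The loan agreement is signed: Feb 7, 2018.
The exhibition opens: Feb 7, 2018 + 87 days = May 5, 2018.
Comparing: the work is installed on May 3, 2018 vs the exhibition opens on May 5, 2018. Earlier: the work is installed.

The work is installed — May 3, 2018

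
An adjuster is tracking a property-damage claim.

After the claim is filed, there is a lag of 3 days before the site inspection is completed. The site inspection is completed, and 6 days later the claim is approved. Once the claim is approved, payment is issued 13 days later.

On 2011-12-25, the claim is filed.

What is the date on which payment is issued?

2012-01-16

The claim is filed: Dec 25, 2011.
The site inspection is completed: Dec 25, 2011 + 3 days = Dec 28, 2011.
The claim is approved: Dec 28, 2011 + 6 days = Jan 3, 2012.
Payment is issued: Jan 3, 2012 + 13 days = Jan 16, 2012.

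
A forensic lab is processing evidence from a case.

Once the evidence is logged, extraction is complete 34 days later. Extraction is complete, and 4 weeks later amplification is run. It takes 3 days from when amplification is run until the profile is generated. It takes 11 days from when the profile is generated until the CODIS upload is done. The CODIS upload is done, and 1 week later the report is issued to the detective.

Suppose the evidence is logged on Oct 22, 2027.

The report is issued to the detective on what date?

Jan 13, 2028

The evidence is logged: Oct 22, 2027.
Extraction is complete: Oct 22, 2027 + 34 days = Nov 25, 2027.
Amplification is run: Nov 25, 2027 + 4 weeks = Dec 23, 2027.
The profile is generated: Dec 23, 2027 + 3 days = Dec 26, 2027.
The CODIS upload is done: Dec 26, 2027 + 11 days = Jan 6, 2028.
The report is issued to the detective: Jan 6, 2028 + 1 week = Jan 13, 2028.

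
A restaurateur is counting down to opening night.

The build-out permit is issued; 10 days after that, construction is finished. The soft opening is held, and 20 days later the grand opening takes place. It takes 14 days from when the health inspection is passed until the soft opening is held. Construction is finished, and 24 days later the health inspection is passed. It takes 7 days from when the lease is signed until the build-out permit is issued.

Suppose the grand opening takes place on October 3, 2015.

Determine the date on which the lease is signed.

July 20, 2015

The grand opening takes place: Oct 3, 2015.
The soft opening is held: Oct 3, 2015 − 20 days = Sep 13, 2015.
The health inspection is passed: Sep 13, 2015 − 14 days = Aug 30, 2015.
Construction is finished: Aug 30, 2015 − 24 days = Aug 6, 2015.
The build-out permit is issued: Aug 6, 2015 − 10 days = Jul 27, 2015.
The lease is signed: Jul 27, 2015 − 7 days = Jul 20, 2015.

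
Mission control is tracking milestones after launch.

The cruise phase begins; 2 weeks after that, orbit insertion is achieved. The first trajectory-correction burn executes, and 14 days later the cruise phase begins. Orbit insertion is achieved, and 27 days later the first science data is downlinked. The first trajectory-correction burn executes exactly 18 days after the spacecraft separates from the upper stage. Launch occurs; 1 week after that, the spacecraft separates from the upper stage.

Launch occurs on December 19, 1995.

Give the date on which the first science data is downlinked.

March 8, 1996

Launch occurs: Dec 19, 1995.
The spacecraft separates from the upper stage: Dec 19, 1995 + 1 week = Dec 26, 1995.
The first trajectory-correction burn executes: Dec 26, 1995 + 18 days = Jan 13, 1996.
The cruise phase begins: Jan 13, 1996 + 14 days = Jan 27, 1996.
Orbit insertion is achieved: Jan 27, 1996 + 2 weeks = Feb 10, 1996.
The first science data is downlinked: Feb 10, 1996 + 27 days = Mar 8, 1996.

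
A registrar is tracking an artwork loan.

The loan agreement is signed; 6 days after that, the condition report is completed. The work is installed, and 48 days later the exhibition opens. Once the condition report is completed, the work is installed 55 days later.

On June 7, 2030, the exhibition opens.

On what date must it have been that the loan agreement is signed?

February 18, 2030

The exhibition opens: Jun 7, 2030.
The work is installed: Jun 7, 2030 − 48 days = Apr 20, 2030.
The condition report is completed: Apr 20, 2030 − 55 days = Feb 24, 2030.
The loan agreement is signed: Feb 24, 2030 − 6 days = Feb 18, 2030.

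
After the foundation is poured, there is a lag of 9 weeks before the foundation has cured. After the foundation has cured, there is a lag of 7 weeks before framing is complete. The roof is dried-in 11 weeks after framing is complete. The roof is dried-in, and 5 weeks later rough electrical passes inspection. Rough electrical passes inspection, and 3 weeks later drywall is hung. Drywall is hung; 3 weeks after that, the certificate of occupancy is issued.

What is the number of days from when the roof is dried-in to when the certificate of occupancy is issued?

Causal path: the roof is dried-in → rough electrical passes inspection → drywall is hung → the certificate of occupancy is issued.
Total delay along the path: 5 + 3 + 3 weeks = 11 weeks = 77 days.

77 days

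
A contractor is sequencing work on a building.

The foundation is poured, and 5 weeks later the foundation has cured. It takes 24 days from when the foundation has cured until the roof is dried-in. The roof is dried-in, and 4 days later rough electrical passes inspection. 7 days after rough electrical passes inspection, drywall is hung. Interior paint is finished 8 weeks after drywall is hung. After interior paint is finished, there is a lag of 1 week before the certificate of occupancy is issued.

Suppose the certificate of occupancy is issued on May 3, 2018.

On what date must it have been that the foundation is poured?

Dec 21, 2017

The certificate of occupancy is issued: May 3, 2018.
Interior paint is finished: May 3, 2018 − 1 week = Apr 26, 2018.
Drywall is hung: Apr 26, 2018 − 8 weeks = Mar 1, 2018.
Rough electrical passes inspection: Mar 1, 2018 − 7 days = Feb 22, 2018.
The roof is dried-in: Feb 22, 2018 − 4 days = Feb 18, 2018.
The foundation has cured: Feb 18, 2018 − 24 days = Jan 25, 2018.
The foundation is poured: Jan 25, 2018 − 5 weeks = Dec 21, 2017.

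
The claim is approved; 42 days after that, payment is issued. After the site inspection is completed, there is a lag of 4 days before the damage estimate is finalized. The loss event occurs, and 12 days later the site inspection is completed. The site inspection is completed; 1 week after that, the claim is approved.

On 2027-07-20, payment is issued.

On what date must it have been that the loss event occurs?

2027-05-20

Payment is issued: Jul 20, 2027.
The claim is approved: Jul 20, 2027 − 42 days = Jun 8, 2027.
The site inspection is completed: Jun 8, 2027 − 1 week = Jun 1, 2027.
The loss event occurs: Jun 1, 2027 − 12 days = May 20, 2027.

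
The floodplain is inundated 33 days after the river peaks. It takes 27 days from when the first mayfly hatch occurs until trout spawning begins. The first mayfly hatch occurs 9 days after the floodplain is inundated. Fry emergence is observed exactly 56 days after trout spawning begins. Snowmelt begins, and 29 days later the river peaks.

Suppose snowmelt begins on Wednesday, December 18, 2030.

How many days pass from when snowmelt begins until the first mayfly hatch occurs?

Causal path: snowmelt begins → the river peaks → the floodplain is inundated → the first mayfly hatch occurs.
Total delay along the path: 29 + 33 + 9 = 71 days.

71 days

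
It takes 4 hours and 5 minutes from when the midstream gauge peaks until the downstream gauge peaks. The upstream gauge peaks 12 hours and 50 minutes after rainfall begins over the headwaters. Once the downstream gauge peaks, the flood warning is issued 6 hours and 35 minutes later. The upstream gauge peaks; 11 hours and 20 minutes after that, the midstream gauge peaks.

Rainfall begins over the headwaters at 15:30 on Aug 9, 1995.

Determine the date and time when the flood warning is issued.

02:20 on Aug 11, 1995

Rainfall begins over the headwaters: 15:30 Aug 9, 1995.
The upstream gauge peaks: 15:30 Aug 9, 1995 + 12h50m = 04:20 Aug 10, 1995.
The midstream gauge peaks: 04:20 Aug 10, 1995 + 11h20m = 15:40 Aug 10, 1995.
The downstream gauge peaks: 15:40 Aug 10, 1995 + 4h05m = 19:45 Aug 10, 1995.
The flood warning is issued: 19:45 Aug 10, 1995 + 6h35m = 02:20 Aug 11, 1995.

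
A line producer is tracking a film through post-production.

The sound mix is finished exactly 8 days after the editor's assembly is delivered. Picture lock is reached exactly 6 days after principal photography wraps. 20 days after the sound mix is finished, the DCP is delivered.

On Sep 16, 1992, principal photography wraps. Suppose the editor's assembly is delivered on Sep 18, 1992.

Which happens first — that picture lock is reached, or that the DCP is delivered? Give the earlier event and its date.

Principal photography wraps: Sep 16, 1992.
Picture lock is reached: Sep 16, 1992 + 6 days = Sep 22, 1992.
The editor's assembly is delivered: Sep 18, 1992.
The sound mix is finished: Sep 18, 1992 + 8 days = Sep 26, 1992.
The DCP is delivered: Sep 26, 1992 + 20 days = Oct 16, 1992.
Comparing: picture lock is reached on Sep 22, 1992 vs the DCP is delivered on Oct 16, 1992. Earlier: picture lock is reached.

Picture lock is reached — Sep 22, 1992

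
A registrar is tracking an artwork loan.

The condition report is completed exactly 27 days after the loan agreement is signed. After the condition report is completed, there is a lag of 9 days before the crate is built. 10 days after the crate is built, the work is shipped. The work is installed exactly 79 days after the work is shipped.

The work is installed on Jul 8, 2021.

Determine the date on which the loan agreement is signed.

The work is installed: Jul 8, 2021.
The work is shipped: Jul 8, 2021 − 79 days = Apr 20, 2021.
The crate is built: Apr 20, 2021 − 10 days = Apr 10, 2021.
The condition report is completed: Apr 10, 2021 − 9 days = Apr 1, 2021.
The loan agreement is signed: Apr 1, 2021 − 27 days = Mar 5, 2021.

Mar 5, 2021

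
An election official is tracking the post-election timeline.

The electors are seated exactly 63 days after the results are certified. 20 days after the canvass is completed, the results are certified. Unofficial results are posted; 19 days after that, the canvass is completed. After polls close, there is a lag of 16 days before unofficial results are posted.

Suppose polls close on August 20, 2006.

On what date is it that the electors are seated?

December 16, 2006

Polls close: Aug 20, 2006.
Unofficial results are posted: Aug 20, 2006 + 16 days = Sep 5, 2006.
The canvass is completed: Sep 5, 2006 + 19 days = Sep 24, 2006.
The results are certified: Sep 24, 2006 + 20 days = Oct 14, 2006.
The electors are seated: Oct 14, 2006 + 63 days = Dec 16, 2006.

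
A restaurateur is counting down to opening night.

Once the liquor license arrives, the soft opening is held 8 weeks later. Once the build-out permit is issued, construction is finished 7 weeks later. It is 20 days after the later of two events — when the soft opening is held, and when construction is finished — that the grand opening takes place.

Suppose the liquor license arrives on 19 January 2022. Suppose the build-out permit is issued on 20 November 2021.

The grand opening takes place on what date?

The liquor license arrives: Jan 19, 2022.
The soft opening is held: Jan 19, 2022 + 8 weeks = Mar 16, 2022.
The build-out permit is issued: Nov 20, 2021.
Construction is finished: Nov 20, 2021 + 7 weeks = Jan 8, 2022.
Both prerequisites met — the soft opening is held (Mar 16, 2022), construction is finished (Jan 8, 2022); the later is Mar 16, 2022.
The grand opening takes place: Mar 16, 2022 + 20 days = Apr 5, 2022.

5 April 2022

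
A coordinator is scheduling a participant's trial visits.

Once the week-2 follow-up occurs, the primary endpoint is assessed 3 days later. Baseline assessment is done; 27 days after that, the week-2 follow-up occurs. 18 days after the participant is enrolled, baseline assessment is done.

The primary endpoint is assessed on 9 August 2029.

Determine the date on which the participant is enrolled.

The primary endpoint is assessed: Aug 9, 2029.
The week-2 follow-up occurs: Aug 9, 2029 − 3 days = Aug 6, 2029.
Baseline assessment is done: Aug 6, 2029 − 27 days = Jul 10, 2029.
The participant is enrolled: Jul 10, 2029 − 18 days = Jun 22, 2029.

22 June 2029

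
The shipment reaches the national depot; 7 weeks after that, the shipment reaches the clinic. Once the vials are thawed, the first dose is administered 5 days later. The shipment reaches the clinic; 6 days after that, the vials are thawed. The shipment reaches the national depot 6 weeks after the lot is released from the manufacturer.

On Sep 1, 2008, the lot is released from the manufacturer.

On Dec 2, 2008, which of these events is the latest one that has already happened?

The lot is released from the manufacturer: Sep 1, 2008.
The shipment reaches the national depot: Sep 1, 2008 + 6 weeks = Oct 13, 2008.
The shipment reaches the clinic: Oct 13, 2008 + 7 weeks = Dec 1, 2008.
The vials are thawed: Dec 1, 2008 + 6 days = Dec 7, 2008.
The first dose is administered: Dec 7, 2008 + 5 days = Dec 12, 2008.
Dec 2, 2008 falls between when the shipment reaches the clinic (Dec 1, 2008) and when the vials are thawed (Dec 7, 2008).

The shipment reaches the clinic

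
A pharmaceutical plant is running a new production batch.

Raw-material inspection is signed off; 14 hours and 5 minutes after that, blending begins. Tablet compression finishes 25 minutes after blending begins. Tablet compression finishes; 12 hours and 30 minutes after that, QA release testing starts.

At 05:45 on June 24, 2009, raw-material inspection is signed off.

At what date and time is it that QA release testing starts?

Raw-material inspection is signed off: 05:45 Jun 24, 2009.
Blending begins: 05:45 Jun 24, 2009 + 14h05m = 19:50 Jun 24, 2009.
Tablet compression finishes: 19:50 Jun 24, 2009 + 25m = 20:15 Jun 24, 2009.
QA release testing starts: 20:15 Jun 24, 2009 + 12h30m = 08:45 Jun 25, 2009.

08:45 on June 25, 2009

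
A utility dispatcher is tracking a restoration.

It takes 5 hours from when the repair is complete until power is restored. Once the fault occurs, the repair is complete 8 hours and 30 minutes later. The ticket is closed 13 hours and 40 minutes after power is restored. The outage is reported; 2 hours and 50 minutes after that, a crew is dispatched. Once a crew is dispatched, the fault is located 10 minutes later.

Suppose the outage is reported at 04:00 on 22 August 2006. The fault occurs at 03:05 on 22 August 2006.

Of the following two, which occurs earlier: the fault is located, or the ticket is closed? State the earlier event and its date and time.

The outage is reported: 04:00 Aug 22, 2006.
A crew is dispatched: 04:00 Aug 22, 2006 + 2h50m = 06:50 Aug 22, 2006.
The fault is located: 06:50 Aug 22, 2006 + 10m = 07:00 Aug 22, 2006.
The fault occurs: 03:05 Aug 22, 2006.
The repair is complete: 03:05 Aug 22, 2006 + 8h30m = 11:35 Aug 22, 2006.
Power is restored: 11:35 Aug 22, 2006 + 5h = 16:35 Aug 22, 2006.
The ticket is closed: 16:35 Aug 22, 2006 + 13h40m = 06:15 Aug 23, 2006.
Comparing: the fault is located at 07:00 Aug 22, 2006 vs the ticket is closed at 06:15 Aug 23, 2006. Earlier: the fault is located.

The fault is located — 07:00 on 22 August 2006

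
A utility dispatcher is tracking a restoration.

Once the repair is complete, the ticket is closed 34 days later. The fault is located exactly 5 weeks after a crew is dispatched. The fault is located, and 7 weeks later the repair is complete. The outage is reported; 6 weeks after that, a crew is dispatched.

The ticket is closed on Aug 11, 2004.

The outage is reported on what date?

Mar 4, 2004

The ticket is closed: Aug 11, 2004.
The repair is complete: Aug 11, 2004 − 34 days = Jul 8, 2004.
The fault is located: Jul 8, 2004 − 7 weeks = May 20, 2004.
A crew is dispatched: May 20, 2004 − 5 weeks = Apr 15, 2004.
The outage is reported: Apr 15, 2004 − 6 weeks = Mar 4, 2004.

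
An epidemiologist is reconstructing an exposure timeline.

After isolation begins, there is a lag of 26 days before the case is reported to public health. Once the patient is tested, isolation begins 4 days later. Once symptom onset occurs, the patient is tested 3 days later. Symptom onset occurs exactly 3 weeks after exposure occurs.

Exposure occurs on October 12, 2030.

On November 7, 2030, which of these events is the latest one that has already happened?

The patient is tested

Exposure occurs: Oct 12, 2030.
Symptom onset occurs: Oct 12, 2030 + 3 weeks = Nov 2, 2030.
The patient is tested: Nov 2, 2030 + 3 days = Nov 5, 2030.
Isolation begins: Nov 5, 2030 + 4 days = Nov 9, 2030.
The case is reported to public health: Nov 9, 2030 + 26 days = Dec 5, 2030.
Nov 7, 2030 falls between when the patient is tested (Nov 5, 2030) and when isolation begins (Nov 9, 2030).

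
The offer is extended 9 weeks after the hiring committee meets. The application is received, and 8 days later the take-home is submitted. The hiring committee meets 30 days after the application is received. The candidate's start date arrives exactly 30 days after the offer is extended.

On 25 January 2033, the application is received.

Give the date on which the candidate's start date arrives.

The application is received: Jan 25, 2033.
The hiring committee meets: Jan 25, 2033 + 30 days = Feb 24, 2033.
The offer is extended: Feb 24, 2033 + 9 weeks = Apr 28, 2033.
The candidate's start date arrives: Apr 28, 2033 + 30 days = May 28, 2033.

28 May 2033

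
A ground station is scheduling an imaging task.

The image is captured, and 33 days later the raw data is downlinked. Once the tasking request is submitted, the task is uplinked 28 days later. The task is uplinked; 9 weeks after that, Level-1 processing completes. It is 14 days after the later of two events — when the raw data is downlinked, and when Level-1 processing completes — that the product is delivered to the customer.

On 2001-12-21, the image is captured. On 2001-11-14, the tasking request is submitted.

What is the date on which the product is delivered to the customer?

2002-02-27

The image is captured: Dec 21, 2001.
The raw data is downlinked: Dec 21, 2001 + 33 days = Jan 23, 2002.
The tasking request is submitted: Nov 14, 2001.
The task is uplinked: Nov 14, 2001 + 28 days = Dec 12, 2001.
Level-1 processing completes: Dec 12, 2001 + 9 weeks = Feb 13, 2002.
Both prerequisites met — the raw data is downlinked (Jan 23, 2002), Level-1 processing completes (Feb 13, 2002); the later is Feb 13, 2002.
The product is delivered to the customer: Feb 13, 2002 + 14 days = Feb 27, 2002.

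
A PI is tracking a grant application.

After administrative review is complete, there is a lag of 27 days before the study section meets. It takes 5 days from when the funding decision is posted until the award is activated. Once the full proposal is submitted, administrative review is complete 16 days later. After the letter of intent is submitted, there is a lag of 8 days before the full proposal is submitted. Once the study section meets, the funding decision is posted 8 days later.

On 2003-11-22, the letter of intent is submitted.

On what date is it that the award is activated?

2004-01-25

The letter of intent is submitted: Nov 22, 2003.
The full proposal is submitted: Nov 22, 2003 + 8 days = Nov 30, 2003.
Administrative review is complete: Nov 30, 2003 + 16 days = Dec 16, 2003.
The study section meets: Dec 16, 2003 + 27 days = Jan 12, 2004.
The funding decision is posted: Jan 12, 2004 + 8 days = Jan 20, 2004.
The award is activated: Jan 20, 2004 + 5 days = Jan 25, 2004.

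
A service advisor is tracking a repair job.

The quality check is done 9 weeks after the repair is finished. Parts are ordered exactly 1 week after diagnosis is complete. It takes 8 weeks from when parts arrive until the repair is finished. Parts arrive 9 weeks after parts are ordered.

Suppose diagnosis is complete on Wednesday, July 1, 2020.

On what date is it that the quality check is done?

Wednesday, January 6, 2021

Diagnosis is complete: Jul 1, 2020.
Parts are ordered: Jul 1, 2020 + 1 week = Jul 8, 2020.
Parts arrive: Jul 8, 2020 + 9 weeks = Sep 9, 2020.
The repair is finished: Sep 9, 2020 + 8 weeks = Nov 4, 2020.
The quality check is done: Nov 4, 2020 + 9 weeks = Jan 6, 2021.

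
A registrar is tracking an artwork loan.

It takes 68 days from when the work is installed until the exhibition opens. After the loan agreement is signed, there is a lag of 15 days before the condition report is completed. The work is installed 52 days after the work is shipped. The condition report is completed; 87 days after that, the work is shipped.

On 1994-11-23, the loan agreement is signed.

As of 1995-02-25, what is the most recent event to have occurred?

The loan agreement is signed: Nov 23, 1994.
The condition report is completed: Nov 23, 1994 + 15 days = Dec 8, 1994.
The work is shipped: Dec 8, 1994 + 87 days = Mar 5, 1995.
The work is installed: Mar 5, 1995 + 52 days = Apr 26, 1995.
The exhibition opens: Apr 26, 1995 + 68 days = Jul 3, 1995.
Feb 25, 1995 falls between when the condition report is completed (Dec 8, 1994) and when the work is shipped (Mar 5, 1995).

The condition report is completed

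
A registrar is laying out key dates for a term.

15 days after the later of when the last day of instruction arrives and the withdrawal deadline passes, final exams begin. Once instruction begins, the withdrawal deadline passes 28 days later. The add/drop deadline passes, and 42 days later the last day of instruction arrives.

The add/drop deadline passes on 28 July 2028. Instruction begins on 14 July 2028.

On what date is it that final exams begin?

23 September 2028

The add/drop deadline passes: Jul 28, 2028.
The last day of instruction arrives: Jul 28, 2028 + 42 days = Sep 8, 2028.
Instruction begins: Jul 14, 2028.
The withdrawal deadline passes: Jul 14, 2028 + 28 days = Aug 11, 2028.
Both prerequisites met — the last day of instruction arrives (Sep 8, 2028), the withdrawal deadline passes (Aug 11, 2028); the later is Sep 8, 2028.
Final exams begin: Sep 8, 2028 + 15 days = Sep 23, 2028.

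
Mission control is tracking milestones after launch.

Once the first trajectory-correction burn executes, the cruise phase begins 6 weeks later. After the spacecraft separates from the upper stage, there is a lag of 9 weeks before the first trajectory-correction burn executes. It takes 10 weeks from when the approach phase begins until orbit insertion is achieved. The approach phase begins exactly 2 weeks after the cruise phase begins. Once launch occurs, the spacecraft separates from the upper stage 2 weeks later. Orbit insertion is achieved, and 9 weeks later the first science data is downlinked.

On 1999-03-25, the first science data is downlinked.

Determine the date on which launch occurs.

1998-07-02

The first science data is downlinked: Mar 25, 1999.
Orbit insertion is achieved: Mar 25, 1999 − 9 weeks = Jan 21, 1999.
The approach phase begins: Jan 21, 1999 − 10 weeks = Nov 12, 1998.
The cruise phase begins: Nov 12, 1998 − 2 weeks = Oct 29, 1998.
The first trajectory-correction burn executes: Oct 29, 1998 − 6 weeks = Sep 17, 1998.
The spacecraft separates from the upper stage: Sep 17, 1998 − 9 weeks = Jul 16, 1998.
Launch occurs: Jul 16, 1998 − 2 weeks = Jul 2, 1998.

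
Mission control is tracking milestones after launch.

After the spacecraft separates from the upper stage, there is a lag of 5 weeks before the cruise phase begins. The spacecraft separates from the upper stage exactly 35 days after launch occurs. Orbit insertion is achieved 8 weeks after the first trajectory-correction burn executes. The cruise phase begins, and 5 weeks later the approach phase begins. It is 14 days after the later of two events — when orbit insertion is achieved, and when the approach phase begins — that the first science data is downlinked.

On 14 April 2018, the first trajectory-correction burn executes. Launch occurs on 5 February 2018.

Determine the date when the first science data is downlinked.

23 June 2018

The first trajectory-correction burn executes: Apr 14, 2018.
Orbit insertion is achieved: Apr 14, 2018 + 8 weeks = Jun 9, 2018.
Launch occurs: Feb 5, 2018.
The spacecraft separates from the upper stage: Feb 5, 2018 + 35 days = Mar 12, 2018.
The cruise phase begins: Mar 12, 2018 + 5 weeks = Apr 16, 2018.
The approach phase begins: Apr 16, 2018 + 5 weeks = May 21, 2018.
Both prerequisites met — orbit insertion is achieved (Jun 9, 2018), the approach phase begins (May 21, 2018); the later is Jun 9, 2018.
The first science data is downlinked: Jun 9, 2018 + 14 days = Jun 23, 2018.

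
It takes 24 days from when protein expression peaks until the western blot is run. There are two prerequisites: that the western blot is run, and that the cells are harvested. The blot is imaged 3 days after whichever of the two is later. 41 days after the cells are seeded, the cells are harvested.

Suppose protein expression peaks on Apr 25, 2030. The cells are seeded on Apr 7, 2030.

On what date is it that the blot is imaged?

May 22, 2030

Protein expression peaks: Apr 25, 2030.
The western blot is run: Apr 25, 2030 + 24 days = May 19, 2030.
The cells are seeded: Apr 7, 2030.
The cells are harvested: Apr 7, 2030 + 41 days = May 18, 2030.
Both prerequisites met — the western blot is run (May 19, 2030), the cells are harvested (May 18, 2030); the later is May 19, 2030.
The blot is imaged: May 19, 2030 + 3 days = May 22, 2030.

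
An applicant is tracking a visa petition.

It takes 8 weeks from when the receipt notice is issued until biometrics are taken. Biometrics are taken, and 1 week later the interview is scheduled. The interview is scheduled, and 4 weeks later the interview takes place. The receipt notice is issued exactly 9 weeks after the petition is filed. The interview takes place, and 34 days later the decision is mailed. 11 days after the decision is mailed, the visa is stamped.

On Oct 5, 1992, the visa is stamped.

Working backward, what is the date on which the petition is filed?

The visa is stamped: Oct 5, 1992.
The decision is mailed: Oct 5, 1992 − 11 days = Sep 24, 1992.
The interview takes place: Sep 24, 1992 − 34 days = Aug 21, 1992.
The interview is scheduled: Aug 21, 1992 − 4 weeks = Jul 24, 1992.
Biometrics are taken: Jul 24, 1992 − 1 week = Jul 17, 1992.
The receipt notice is issued: Jul 17, 1992 − 8 weeks = May 22, 1992.
The petition is filed: May 22, 1992 − 9 weeks = Mar 20, 1992.

Mar 20, 1992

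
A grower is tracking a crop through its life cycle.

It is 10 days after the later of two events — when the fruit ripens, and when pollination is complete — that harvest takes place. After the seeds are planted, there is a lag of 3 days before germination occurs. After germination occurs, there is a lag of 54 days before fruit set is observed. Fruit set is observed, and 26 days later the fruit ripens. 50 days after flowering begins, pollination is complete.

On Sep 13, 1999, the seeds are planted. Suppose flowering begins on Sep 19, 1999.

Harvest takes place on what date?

Dec 15, 1999

The seeds are planted: Sep 13, 1999.
Germination occurs: Sep 13, 1999 + 3 days = Sep 16, 1999.
Fruit set is observed: Sep 16, 1999 + 54 days = Nov 9, 1999.
The fruit ripens: Nov 9, 1999 + 26 days = Dec 5, 1999.
Flowering begins: Sep 19, 1999.
Pollination is complete: Sep 19, 1999 + 50 days = Nov 8, 1999.
Both prerequisites met — the fruit ripens (Dec 5, 1999), pollination is complete (Nov 8, 1999); the later is Dec 5, 1999.
Harvest takes place: Dec 5, 1999 + 10 days = Dec 15, 1999.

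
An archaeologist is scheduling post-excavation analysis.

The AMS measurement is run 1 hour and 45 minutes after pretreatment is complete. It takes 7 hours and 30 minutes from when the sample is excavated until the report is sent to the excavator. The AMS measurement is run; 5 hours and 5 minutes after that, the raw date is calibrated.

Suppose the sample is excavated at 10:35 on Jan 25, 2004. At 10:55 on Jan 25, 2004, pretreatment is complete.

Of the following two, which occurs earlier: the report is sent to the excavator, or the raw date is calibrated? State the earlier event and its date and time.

The sample is excavated: 10:35 Jan 25, 2004.
The report is sent to the excavator: 10:35 Jan 25, 2004 + 7h30m = 18:05 Jan 25, 2004.
Pretreatment is complete: 10:55 Jan 25, 2004.
The AMS measurement is run: 10:55 Jan 25, 2004 + 1h45m = 12:40 Jan 25, 2004.
The raw date is calibrated: 12:40 Jan 25, 2004 + 5h05m = 17:45 Jan 25, 2004.
Comparing: the report is sent to the excavator at 18:05 Jan 25, 2004 vs the raw date is calibrated at 17:45 Jan 25, 2004. Earlier: the raw date is calibrated.

The raw date is calibrated — 17:45 on Jan 25, 2004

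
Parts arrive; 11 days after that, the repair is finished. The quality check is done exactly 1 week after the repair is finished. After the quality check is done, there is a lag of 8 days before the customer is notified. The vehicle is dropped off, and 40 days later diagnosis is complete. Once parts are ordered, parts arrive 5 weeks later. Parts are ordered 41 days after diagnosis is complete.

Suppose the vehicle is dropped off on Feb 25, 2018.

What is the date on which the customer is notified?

The vehicle is dropped off: Feb 25, 2018.
Diagnosis is complete: Feb 25, 2018 + 40 days = Apr 6, 2018.
Parts are ordered: Apr 6, 2018 + 41 days = May 17, 2018.
Parts arrive: May 17, 2018 + 5 weeks = Jun 21, 2018.
The repair is finished: Jun 21, 2018 + 11 days = Jul 2, 2018.
The quality check is done: Jul 2, 2018 + 1 week = Jul 9, 2018.
The customer is notified: Jul 9, 2018 + 8 days = Jul 17, 2018.

Jul 17, 2018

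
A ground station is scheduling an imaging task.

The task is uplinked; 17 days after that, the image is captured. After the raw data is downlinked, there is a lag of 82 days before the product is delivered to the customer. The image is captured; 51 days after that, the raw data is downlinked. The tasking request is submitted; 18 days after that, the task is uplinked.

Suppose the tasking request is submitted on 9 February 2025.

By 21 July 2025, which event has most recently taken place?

The tasking request is submitted: Feb 9, 2025.
The task is uplinked: Feb 9, 2025 + 18 days = Feb 27, 2025.
The image is captured: Feb 27, 2025 + 17 days = Mar 16, 2025.
The raw data is downlinked: Mar 16, 2025 + 51 days = May 6, 2025.
The product is delivered to the customer: May 6, 2025 + 82 days = Jul 27, 2025.
Jul 21, 2025 falls between when the raw data is downlinked (May 6, 2025) and when the product is delivered to the customer (Jul 27, 2025).

The raw data is downlinked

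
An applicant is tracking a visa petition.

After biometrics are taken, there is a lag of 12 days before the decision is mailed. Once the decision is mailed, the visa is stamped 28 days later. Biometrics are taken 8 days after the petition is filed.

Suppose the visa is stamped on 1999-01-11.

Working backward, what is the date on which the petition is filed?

The visa is stamped: Jan 11, 1999.
The decision is mailed: Jan 11, 1999 − 28 days = Dec 14, 1998.
Biometrics are taken: Dec 14, 1998 − 12 days = Dec 2, 1998.
The petition is filed: Dec 2, 1998 − 8 days = Nov 24, 1998.

1998-11-24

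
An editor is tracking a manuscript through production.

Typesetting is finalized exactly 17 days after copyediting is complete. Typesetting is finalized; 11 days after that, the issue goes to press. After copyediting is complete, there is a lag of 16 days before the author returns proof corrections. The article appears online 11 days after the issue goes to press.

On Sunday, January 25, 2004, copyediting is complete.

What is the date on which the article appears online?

Copyediting is complete: Jan 25, 2004.
Typesetting is finalized: Jan 25, 2004 + 17 days = Feb 11, 2004.
The issue goes to press: Feb 11, 2004 + 11 days = Feb 22, 2004.
The article appears online: Feb 22, 2004 + 11 days = Mar 4, 2004.

Thursday, March 4, 2004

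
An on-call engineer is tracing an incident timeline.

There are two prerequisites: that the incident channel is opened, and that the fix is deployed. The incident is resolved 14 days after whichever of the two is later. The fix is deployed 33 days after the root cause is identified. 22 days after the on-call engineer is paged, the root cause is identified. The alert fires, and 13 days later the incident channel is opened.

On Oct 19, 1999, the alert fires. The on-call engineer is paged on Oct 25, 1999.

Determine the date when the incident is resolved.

Jan 2, 2000

The alert fires: Oct 19, 1999.
The incident channel is opened: Oct 19, 1999 + 13 days = Nov 1, 1999.
The on-call engineer is paged: Oct 25, 1999.
The root cause is identified: Oct 25, 1999 + 22 days = Nov 16, 1999.
The fix is deployed: Nov 16, 1999 + 33 days = Dec 19, 1999.
Both prerequisites met — the incident channel is opened (Nov 1, 1999), the fix is deployed (Dec 19, 1999); the later is Dec 19, 1999.
The incident is resolved: Dec 19, 1999 + 14 days = Jan 2, 2000.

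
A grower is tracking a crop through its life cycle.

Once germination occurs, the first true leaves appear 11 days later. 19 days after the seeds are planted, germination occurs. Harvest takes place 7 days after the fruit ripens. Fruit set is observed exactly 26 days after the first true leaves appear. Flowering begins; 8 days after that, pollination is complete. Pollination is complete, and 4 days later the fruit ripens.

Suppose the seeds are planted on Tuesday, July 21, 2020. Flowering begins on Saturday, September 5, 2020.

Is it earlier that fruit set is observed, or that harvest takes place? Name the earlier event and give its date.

The seeds are planted: Jul 21, 2020.
Germination occurs: Jul 21, 2020 + 19 days = Aug 9, 2020.
The first true leaves appear: Aug 9, 2020 + 11 days = Aug 20, 2020.
Fruit set is observed: Aug 20, 2020 + 26 days = Sep 15, 2020.
Flowering begins: Sep 5, 2020.
Pollination is complete: Sep 5, 2020 + 8 days = Sep 13, 2020.
The fruit ripens: Sep 13, 2020 + 4 days = Sep 17, 2020.
Harvest takes place: Sep 17, 2020 + 7 days = Sep 24, 2020.
Comparing: fruit set is observed on Sep 15, 2020 vs harvest takes place on Sep 24, 2020. Earlier: fruit set is observed.

Fruit set is observed — Tuesday, September 15, 2020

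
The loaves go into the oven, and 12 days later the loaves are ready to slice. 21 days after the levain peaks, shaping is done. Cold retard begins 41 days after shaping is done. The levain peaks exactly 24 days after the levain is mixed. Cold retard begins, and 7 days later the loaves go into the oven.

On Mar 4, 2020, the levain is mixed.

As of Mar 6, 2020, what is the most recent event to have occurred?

The levain is mixed: Mar 4, 2020.
The levain peaks: Mar 4, 2020 + 24 days = Mar 28, 2020.
Shaping is done: Mar 28, 2020 + 21 days = Apr 18, 2020.
Cold retard begins: Apr 18, 2020 + 41 days = May 29, 2020.
The loaves go into the oven: May 29, 2020 + 7 days = Jun 5, 2020.
The loaves are ready to slice: Jun 5, 2020 + 12 days = Jun 17, 2020.
Mar 6, 2020 falls between when the levain is mixed (Mar 4, 2020) and when the levain peaks (Mar 28, 2020).

The levain is mixed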